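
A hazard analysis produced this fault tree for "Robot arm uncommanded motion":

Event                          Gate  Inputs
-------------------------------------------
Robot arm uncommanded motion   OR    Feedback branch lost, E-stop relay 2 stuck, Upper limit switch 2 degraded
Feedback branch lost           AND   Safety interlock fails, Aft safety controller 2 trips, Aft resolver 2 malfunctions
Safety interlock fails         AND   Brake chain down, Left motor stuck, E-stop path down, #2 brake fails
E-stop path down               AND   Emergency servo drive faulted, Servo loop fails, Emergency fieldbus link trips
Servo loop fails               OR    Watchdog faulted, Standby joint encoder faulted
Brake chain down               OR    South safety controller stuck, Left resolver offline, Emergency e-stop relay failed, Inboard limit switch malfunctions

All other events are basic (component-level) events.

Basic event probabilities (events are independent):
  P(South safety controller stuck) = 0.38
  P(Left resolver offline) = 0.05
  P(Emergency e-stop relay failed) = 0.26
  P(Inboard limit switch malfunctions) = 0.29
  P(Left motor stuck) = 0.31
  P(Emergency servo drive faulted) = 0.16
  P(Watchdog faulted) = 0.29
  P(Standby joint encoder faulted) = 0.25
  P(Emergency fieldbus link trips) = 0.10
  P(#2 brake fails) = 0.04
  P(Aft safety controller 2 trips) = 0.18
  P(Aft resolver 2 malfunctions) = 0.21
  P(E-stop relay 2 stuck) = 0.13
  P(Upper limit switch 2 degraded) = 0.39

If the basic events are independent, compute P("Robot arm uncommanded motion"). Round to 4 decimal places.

P(Brake chain down) [OR] = 1 − (1−0.38) × (1−0.05) × (1−0.26) × (1−0.29) = 0.690539
P(Servo loop fails) [OR] = 1 − (1−0.29) × (1−0.25) = 0.467500
P(E-stop path down) [AND] = 0.16 × 0.467500 × 0.10 = 0.007480
P(Safety interlock fails) [AND] = 0.690539 × 0.31 × 0.007480 × 0.04 = 0.000064
P(Feedback branch lost) [AND] = 0.000064 × 0.18 × 0.21 = 0.000002
P(Robot arm uncommanded motion) [OR] = 1 − (1−0.000002) × (1−0.13) × (1−0.39) = 0.469301
Rounded to 4 decimal places: P(Robot arm uncommanded motion) ≈ 0.4693.

0.4693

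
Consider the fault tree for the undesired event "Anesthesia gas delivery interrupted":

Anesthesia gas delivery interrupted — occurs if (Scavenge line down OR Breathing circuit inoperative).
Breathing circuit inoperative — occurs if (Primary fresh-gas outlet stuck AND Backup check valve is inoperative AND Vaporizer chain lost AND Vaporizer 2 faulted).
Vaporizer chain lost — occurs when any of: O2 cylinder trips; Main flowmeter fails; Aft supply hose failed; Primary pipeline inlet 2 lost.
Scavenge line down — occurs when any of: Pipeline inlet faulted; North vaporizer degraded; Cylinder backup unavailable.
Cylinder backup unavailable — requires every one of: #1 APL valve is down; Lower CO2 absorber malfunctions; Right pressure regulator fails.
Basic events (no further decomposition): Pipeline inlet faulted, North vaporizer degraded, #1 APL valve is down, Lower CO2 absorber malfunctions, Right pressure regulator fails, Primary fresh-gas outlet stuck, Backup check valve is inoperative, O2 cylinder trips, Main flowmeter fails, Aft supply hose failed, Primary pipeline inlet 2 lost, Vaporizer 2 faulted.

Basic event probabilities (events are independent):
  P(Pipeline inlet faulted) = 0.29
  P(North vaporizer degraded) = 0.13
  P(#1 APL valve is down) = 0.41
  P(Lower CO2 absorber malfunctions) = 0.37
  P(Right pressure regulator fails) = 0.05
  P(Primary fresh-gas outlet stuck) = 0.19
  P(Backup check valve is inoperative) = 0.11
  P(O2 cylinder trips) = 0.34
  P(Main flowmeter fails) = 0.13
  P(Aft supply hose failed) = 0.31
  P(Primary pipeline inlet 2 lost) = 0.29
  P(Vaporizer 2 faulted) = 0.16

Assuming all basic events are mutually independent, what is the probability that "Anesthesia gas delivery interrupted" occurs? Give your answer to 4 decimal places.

P(Cylinder backup unavailable) [AND] = 0.41 × 0.37 × 0.05 = 0.007585
P(Scavenge line down) [OR] = 1 − (1−0.29) × (1−0.13) × (1−0.007585) = 0.386985
P(Vaporizer chain lost) [OR] = 1 − (1−0.34) × (1−0.13) × (1−0.31) × (1−0.29) = 0.718699
P(Breathing circuit inoperative) [AND] = 0.19 × 0.11 × 0.718699 × 0.16 = 0.002403
P(Anesthesia gas delivery interrupted) [OR] = 1 − (1−0.386985) × (1−0.002403) = 0.388458
Rounded to 4 decimal places: P(Anesthesia gas delivery interrupted) ≈ 0.3885.

0.3885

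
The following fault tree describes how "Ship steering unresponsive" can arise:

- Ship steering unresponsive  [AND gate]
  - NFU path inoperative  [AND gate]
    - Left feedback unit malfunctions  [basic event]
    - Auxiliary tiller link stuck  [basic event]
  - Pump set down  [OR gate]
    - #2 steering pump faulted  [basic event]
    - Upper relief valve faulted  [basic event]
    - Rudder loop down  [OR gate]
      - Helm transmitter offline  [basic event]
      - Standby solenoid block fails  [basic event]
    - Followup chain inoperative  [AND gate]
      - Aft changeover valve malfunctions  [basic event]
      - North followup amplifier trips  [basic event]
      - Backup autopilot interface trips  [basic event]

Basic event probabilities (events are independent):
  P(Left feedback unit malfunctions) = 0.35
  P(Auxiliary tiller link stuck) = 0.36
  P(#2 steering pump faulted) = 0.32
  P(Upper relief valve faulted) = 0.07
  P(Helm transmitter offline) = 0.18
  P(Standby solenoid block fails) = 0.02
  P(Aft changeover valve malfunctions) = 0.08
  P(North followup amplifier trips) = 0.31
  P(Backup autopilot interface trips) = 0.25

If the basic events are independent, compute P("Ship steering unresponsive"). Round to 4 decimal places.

P(NFU path inoperative) [AND] = 0.35 × 0.36 = 0.126000
P(Rudder loop down) [OR] = 1 − (1−0.18) × (1−0.02) = 0.196400
P(Followup chain inoperative) [AND] = 0.08 × 0.31 × 0.25 = 0.006200
P(Pump set down) [OR] = 1 − (1−0.32) × (1−0.07) × (1−0.196400) × (1−0.006200) = 0.494954
P(Ship steering unresponsive) [AND] = 0.126000 × 0.494954 = 0.062364
Rounded to 4 decimal places: P(Ship steering unresponsive) ≈ 0.0624.

0.0624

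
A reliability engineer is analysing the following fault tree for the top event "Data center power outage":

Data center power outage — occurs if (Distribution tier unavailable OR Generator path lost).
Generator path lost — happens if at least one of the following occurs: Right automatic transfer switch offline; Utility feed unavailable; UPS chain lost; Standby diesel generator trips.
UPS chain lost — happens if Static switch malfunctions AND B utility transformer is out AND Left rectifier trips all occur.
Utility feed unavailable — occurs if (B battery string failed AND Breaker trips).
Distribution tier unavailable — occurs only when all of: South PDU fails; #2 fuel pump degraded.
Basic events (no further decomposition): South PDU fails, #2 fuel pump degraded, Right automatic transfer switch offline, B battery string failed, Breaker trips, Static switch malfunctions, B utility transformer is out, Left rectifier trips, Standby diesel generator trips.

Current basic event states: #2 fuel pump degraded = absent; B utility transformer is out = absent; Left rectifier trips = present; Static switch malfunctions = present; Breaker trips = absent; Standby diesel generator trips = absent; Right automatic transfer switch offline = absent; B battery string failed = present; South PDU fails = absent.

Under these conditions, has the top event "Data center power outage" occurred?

No

Distribution tier unavailable [AND]: South PDU fails=not, #2 fuel pump degraded=not → not all inputs occur → does not occur.
Utility feed unavailable [AND]: B battery string failed=occurs, Breaker trips=not → not all inputs occur → does not occur.
UPS chain lost [AND]: Static switch malfunctions=occurs, B utility transformer is out=not, Left rectifier trips=occurs → not all inputs occur → does not occur.
Generator path lost [OR]: Right automatic transfer switch offline=not, Utility feed unavailable=not, UPS chain lost=not, Standby diesel generator trips=not → no input occurs → does not occur.
Data center power outage [OR]: Distribution tier unavailable=not, Generator path lost=not → no input occurs → does not occur.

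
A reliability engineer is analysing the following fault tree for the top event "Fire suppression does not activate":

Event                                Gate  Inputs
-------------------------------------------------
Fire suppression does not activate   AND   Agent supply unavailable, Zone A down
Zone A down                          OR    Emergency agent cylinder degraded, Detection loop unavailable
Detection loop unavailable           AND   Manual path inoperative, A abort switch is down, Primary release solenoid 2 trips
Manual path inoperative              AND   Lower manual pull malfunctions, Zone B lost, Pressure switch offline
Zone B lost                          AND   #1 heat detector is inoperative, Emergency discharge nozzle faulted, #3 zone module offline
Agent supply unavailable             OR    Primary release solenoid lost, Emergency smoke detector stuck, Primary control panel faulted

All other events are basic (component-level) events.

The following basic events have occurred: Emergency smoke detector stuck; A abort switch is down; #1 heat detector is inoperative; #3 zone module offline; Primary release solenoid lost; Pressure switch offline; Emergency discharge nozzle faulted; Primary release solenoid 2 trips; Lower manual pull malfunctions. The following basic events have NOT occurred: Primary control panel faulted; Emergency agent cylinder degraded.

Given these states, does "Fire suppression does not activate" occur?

Agent supply unavailable [OR]: Primary release solenoid lost=occurs, Emergency smoke detector stuck=occurs, Primary control panel faulted=not → at least one input occurs → occurs.
Zone B lost [AND]: #1 heat detector is inoperative=occurs, Emergency discharge nozzle faulted=occurs, #3 zone module offline=occurs → all inputs occur → occurs.
Manual path inoperative [AND]: Lower manual pull malfunctions=occurs, Zone B lost=occurs, Pressure switch offline=occurs → all inputs occur → occurs.
Detection loop unavailable [AND]: Manual path inoperative=occurs, A abort switch is down=occurs, Primary release solenoid 2 trips=occurs → all inputs occur → occurs.
Zone A down [OR]: Emergency agent cylinder degraded=not, Detection loop unavailable=occurs → at least one input occurs → occurs.
Fire suppression does not activate [AND]: Agent supply unavailable=occurs, Zone A down=occurs → all inputs occur → occurs.

Yes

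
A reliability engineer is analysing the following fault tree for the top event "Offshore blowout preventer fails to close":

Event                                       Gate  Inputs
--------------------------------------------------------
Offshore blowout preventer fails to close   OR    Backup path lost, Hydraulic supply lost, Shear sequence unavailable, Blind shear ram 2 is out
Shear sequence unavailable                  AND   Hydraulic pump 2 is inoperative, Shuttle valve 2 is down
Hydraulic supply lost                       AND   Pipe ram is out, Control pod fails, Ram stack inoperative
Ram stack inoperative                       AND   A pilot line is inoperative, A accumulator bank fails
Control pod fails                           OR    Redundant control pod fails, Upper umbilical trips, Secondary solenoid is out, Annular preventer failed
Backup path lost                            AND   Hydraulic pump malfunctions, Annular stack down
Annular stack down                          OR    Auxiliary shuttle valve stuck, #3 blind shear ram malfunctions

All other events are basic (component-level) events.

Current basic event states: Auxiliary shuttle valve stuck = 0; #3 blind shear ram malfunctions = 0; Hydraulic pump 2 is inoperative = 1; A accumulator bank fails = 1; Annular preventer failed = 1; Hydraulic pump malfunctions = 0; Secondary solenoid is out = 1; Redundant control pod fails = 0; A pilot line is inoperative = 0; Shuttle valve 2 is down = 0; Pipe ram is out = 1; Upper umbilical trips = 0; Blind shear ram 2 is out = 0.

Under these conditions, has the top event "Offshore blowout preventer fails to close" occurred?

No

Annular stack down [OR]: Auxiliary shuttle valve stuck=not, #3 blind shear ram malfunctions=not → no input occurs → does not occur.
Backup path lost [AND]: Hydraulic pump malfunctions=not, Annular stack down=not → not all inputs occur → does not occur.
Control pod fails [OR]: Redundant control pod fails=not, Upper umbilical trips=not, Secondary solenoid is out=occurs, Annular preventer failed=occurs → at least one input occurs → occurs.
Ram stack inoperative [AND]: A pilot line is inoperative=not, A accumulator bank fails=occurs → not all inputs occur → does not occur.
Hydraulic supply lost [AND]: Pipe ram is out=occurs, Control pod fails=occurs, Ram stack inoperative=not → not all inputs occur → does not occur.
Shear sequence unavailable [AND]: Hydraulic pump 2 is inoperative=occurs, Shuttle valve 2 is down=not → not all inputs occur → does not occur.
Offshore blowout preventer fails to close [OR]: Backup path lost=not, Hydraulic supply lost=not, Shear sequence unavailable=not, Blind shear ram 2 is out=not → no input occurs → does not occur.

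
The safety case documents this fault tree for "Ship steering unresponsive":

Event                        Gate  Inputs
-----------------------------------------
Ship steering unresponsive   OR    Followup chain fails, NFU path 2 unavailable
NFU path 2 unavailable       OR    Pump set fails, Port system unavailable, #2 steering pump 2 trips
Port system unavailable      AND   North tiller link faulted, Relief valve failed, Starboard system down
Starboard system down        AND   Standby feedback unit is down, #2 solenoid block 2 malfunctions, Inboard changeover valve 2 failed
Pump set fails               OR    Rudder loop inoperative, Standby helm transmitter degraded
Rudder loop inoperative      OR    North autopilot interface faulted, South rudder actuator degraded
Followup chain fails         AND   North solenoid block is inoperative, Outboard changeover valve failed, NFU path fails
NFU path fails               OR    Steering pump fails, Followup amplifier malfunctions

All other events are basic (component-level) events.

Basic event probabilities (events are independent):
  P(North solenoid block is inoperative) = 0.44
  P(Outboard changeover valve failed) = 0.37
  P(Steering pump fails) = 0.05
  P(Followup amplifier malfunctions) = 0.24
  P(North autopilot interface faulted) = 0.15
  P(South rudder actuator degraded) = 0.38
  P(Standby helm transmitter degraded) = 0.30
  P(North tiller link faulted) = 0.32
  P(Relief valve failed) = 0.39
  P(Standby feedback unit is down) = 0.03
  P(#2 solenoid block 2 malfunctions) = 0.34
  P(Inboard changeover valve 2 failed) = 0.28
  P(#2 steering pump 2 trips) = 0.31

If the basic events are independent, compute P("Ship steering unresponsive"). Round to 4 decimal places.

0.7571

P(NFU path fails) [OR] = 1 − (1−0.05) × (1−0.24) = 0.278000
P(Followup chain fails) [AND] = 0.44 × 0.37 × 0.278000 = 0.045258
P(Rudder loop inoperative) [OR] = 1 − (1−0.15) × (1−0.38) = 0.473000
P(Pump set fails) [OR] = 1 − (1−0.473000) × (1−0.30) = 0.631100
P(Starboard system down) [AND] = 0.03 × 0.34 × 0.28 = 0.002856
P(Port system unavailable) [AND] = 0.32 × 0.39 × 0.002856 = 0.000356
P(NFU path 2 unavailable) [OR] = 1 − (1−0.631100) × (1−0.000356) × (1−0.31) = 0.745550
P(Ship steering unresponsive) [OR] = 1 − (1−0.045258) × (1−0.745550) = 0.757066
Rounded to 4 decimal places: P(Ship steering unresponsive) ≈ 0.7571.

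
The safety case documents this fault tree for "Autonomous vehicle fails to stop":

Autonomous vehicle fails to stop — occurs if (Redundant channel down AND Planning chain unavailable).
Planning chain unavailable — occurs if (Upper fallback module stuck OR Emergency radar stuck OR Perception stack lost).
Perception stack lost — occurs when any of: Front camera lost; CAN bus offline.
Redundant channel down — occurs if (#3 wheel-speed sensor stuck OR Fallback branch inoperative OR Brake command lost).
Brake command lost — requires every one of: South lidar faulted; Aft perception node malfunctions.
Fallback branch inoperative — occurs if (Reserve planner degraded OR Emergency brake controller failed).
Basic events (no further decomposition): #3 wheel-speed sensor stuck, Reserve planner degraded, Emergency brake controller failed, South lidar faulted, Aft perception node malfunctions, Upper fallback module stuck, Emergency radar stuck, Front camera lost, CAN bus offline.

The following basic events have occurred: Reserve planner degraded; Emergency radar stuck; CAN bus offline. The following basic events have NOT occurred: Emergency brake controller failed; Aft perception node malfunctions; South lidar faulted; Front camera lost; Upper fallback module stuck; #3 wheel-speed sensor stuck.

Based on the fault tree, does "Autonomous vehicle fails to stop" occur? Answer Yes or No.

Fallback branch inoperative [OR]: Reserve planner degraded=occurs, Emergency brake controller failed=not → at least one input occurs → occurs.
Brake command lost [AND]: South lidar faulted=not, Aft perception node malfunctions=not → not all inputs occur → does not occur.
Redundant channel down [OR]: #3 wheel-speed sensor stuck=not, Fallback branch inoperative=occurs, Brake command lost=not → at least one input occurs → occurs.
Perception stack lost [OR]: Front camera lost=not, CAN bus offline=occurs → at least one input occurs → occurs.
Planning chain unavailable [OR]: Upper fallback module stuck=not, Emergency radar stuck=occurs, Perception stack lost=occurs → at least one input occurs → occurs.
Autonomous vehicle fails to stop [AND]: Redundant channel down=occurs, Planning chain unavailable=occurs → all inputs occur → occurs.

Yes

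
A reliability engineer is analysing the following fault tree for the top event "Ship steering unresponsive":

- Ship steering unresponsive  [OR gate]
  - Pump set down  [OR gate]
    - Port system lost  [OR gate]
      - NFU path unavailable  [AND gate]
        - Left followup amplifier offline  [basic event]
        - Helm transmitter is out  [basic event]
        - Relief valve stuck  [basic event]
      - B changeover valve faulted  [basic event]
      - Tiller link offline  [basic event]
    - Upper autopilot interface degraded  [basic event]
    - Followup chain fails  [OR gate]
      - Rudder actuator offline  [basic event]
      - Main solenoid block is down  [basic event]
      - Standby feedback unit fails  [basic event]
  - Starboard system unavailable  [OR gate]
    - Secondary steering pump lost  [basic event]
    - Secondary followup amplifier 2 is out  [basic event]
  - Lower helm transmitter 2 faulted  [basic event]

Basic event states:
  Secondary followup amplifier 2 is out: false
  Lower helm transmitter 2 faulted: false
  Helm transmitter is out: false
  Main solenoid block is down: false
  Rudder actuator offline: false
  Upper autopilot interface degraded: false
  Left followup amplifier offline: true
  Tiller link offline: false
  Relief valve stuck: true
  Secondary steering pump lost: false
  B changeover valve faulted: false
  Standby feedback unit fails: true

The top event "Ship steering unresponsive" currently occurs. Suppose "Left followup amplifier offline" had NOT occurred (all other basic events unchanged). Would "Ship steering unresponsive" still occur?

Yes

Counterfactual: set "Left followup amplifier offline" to not occurred.
NFU path unavailable [AND]: Left followup amplifier offline=not, Helm transmitter is out=not, Relief valve stuck=occurs → not all inputs occur → does not occur.
Port system lost [OR]: NFU path unavailable=not, B changeover valve faulted=not, Tiller link offline=not → no input occurs → does not occur.
Followup chain fails [OR]: Rudder actuator offline=not, Main solenoid block is down=not, Standby feedback unit fails=occurs → at least one input occurs → occurs.
Pump set down [OR]: Port system lost=not, Upper autopilot interface degraded=not, Followup chain fails=occurs → at least one input occurs → occurs.
Starboard system unavailable [OR]: Secondary steering pump lost=not, Secondary followup amplifier 2 is out=not → no input occurs → does not occur.
Ship steering unresponsive [OR]: Pump set down=occurs, Starboard system unavailable=not, Lower helm transmitter 2 faulted=not → at least one input occurs → occurs.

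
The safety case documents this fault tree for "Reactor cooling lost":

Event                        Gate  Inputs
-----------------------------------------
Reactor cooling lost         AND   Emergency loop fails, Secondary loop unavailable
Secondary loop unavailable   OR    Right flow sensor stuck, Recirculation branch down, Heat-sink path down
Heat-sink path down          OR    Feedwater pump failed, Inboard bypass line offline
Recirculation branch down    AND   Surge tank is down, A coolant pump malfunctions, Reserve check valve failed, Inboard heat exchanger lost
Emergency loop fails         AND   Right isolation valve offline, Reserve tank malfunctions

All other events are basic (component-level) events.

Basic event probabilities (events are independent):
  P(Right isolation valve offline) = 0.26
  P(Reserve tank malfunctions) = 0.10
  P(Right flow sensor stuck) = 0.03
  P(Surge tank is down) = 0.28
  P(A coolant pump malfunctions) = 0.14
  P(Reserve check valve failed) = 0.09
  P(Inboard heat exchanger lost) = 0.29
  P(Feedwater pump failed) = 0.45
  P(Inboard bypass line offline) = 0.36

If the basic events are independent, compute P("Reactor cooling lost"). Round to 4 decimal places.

0.0171

P(Emergency loop fails) [AND] = 0.26 × 0.10 = 0.026000
P(Recirculation branch down) [AND] = 0.28 × 0.14 × 0.09 × 0.29 = 0.001023
P(Heat-sink path down) [OR] = 1 − (1−0.45) × (1−0.36) = 0.648000
P(Secondary loop unavailable) [OR] = 1 − (1−0.03) × (1−0.001023) × (1−0.648000) = 0.658909
P(Reactor cooling lost) [AND] = 0.026000 × 0.658909 = 0.017132
Rounded to 4 decimal places: P(Reactor cooling lost) ≈ 0.0171.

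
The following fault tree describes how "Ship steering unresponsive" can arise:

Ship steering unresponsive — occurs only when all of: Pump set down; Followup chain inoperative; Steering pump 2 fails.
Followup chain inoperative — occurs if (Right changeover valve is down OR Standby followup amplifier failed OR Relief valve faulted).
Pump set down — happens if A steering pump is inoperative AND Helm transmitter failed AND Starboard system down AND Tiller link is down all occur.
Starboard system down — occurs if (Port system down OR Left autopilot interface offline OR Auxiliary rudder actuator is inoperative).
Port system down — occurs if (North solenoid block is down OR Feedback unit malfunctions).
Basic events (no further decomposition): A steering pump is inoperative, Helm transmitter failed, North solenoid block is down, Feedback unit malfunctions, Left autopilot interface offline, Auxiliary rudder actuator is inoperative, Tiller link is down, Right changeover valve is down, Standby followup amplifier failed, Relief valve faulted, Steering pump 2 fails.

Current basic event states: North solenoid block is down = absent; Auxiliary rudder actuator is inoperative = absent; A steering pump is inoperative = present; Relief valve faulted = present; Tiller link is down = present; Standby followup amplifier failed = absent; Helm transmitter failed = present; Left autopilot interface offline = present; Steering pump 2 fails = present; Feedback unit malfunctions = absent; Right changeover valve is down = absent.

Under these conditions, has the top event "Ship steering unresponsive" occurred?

Yes

Port system down [OR]: North solenoid block is down=not, Feedback unit malfunctions=not → no input occurs → does not occur.
Starboard system down [OR]: Port system down=not, Left autopilot interface offline=occurs, Auxiliary rudder actuator is inoperative=not → at least one input occurs → occurs.
Pump set down [AND]: A steering pump is inoperative=occurs, Helm transmitter failed=occurs, Starboard system down=occurs, Tiller link is down=occurs → all inputs occur → occurs.
Followup chain inoperative [OR]: Right changeover valve is down=not, Standby followup amplifier failed=not, Relief valve faulted=occurs → at least one input occurs → occurs.
Ship steering unresponsive [AND]: Pump set down=occurs, Followup chain inoperative=occurs, Steering pump 2 fails=occurs → all inputs occur → occurs.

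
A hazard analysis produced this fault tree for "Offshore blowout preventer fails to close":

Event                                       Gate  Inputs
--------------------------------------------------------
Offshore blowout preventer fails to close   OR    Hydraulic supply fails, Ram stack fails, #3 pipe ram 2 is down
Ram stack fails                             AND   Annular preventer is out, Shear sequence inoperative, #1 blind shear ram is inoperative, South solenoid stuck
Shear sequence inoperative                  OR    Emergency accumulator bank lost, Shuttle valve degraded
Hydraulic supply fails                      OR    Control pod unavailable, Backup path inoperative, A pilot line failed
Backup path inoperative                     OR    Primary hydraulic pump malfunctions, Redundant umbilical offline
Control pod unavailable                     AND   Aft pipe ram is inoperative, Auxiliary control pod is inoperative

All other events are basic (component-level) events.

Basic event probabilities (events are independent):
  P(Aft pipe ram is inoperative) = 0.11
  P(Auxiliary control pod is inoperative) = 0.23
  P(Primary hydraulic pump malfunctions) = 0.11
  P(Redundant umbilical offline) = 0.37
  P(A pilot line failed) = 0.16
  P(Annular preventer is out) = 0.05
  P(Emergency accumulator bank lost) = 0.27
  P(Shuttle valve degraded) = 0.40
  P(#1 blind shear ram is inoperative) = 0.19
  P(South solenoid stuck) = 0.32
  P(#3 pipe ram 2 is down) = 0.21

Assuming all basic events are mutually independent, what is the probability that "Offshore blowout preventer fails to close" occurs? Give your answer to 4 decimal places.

P(Control pod unavailable) [AND] = 0.11 × 0.23 = 0.025300
P(Backup path inoperative) [OR] = 1 − (1−0.11) × (1−0.37) = 0.439300
P(Hydraulic supply fails) [OR] = 1 − (1−0.025300) × (1−0.439300) × (1−0.16) = 0.540928
P(Shear sequence inoperative) [OR] = 1 − (1−0.27) × (1−0.40) = 0.562000
P(Ram stack fails) [AND] = 0.05 × 0.562000 × 0.19 × 0.32 = 0.001708
P(Offshore blowout preventer fails to close) [OR] = 1 − (1−0.540928) × (1−0.001708) × (1−0.21) = 0.637953
Rounded to 4 decimal places: P(Offshore blowout preventer fails to close) ≈ 0.6380.

0.6380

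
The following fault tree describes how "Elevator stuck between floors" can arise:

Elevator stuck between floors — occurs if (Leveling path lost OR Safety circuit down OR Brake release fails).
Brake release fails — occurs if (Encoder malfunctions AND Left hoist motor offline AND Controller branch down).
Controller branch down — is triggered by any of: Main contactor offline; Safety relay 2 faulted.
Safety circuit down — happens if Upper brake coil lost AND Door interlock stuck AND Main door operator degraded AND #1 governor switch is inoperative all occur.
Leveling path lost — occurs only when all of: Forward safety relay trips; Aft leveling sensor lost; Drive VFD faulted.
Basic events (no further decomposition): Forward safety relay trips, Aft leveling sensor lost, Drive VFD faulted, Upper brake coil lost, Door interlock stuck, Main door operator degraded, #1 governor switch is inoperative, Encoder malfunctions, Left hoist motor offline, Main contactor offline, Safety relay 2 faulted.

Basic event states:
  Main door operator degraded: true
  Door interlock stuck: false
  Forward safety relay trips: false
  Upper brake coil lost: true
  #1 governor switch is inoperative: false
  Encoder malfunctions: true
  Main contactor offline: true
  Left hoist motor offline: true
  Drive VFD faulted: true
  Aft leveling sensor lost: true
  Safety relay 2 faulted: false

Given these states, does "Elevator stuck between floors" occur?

Yes

Leveling path lost [AND]: Forward safety relay trips=not, Aft leveling sensor lost=occurs, Drive VFD faulted=occurs → not all inputs occur → does not occur.
Safety circuit down [AND]: Upper brake coil lost=occurs, Door interlock stuck=not, Main door operator degraded=occurs, #1 governor switch is inoperative=not → not all inputs occur → does not occur.
Controller branch down [OR]: Main contactor offline=occurs, Safety relay 2 faulted=not → at least one input occurs → occurs.
Brake release fails [AND]: Encoder malfunctions=occurs, Left hoist motor offline=occurs, Controller branch down=occurs → all inputs occur → occurs.
Elevator stuck between floors [OR]: Leveling path lost=not, Safety circuit down=not, Brake release fails=occurs → at least one input occurs → occurs.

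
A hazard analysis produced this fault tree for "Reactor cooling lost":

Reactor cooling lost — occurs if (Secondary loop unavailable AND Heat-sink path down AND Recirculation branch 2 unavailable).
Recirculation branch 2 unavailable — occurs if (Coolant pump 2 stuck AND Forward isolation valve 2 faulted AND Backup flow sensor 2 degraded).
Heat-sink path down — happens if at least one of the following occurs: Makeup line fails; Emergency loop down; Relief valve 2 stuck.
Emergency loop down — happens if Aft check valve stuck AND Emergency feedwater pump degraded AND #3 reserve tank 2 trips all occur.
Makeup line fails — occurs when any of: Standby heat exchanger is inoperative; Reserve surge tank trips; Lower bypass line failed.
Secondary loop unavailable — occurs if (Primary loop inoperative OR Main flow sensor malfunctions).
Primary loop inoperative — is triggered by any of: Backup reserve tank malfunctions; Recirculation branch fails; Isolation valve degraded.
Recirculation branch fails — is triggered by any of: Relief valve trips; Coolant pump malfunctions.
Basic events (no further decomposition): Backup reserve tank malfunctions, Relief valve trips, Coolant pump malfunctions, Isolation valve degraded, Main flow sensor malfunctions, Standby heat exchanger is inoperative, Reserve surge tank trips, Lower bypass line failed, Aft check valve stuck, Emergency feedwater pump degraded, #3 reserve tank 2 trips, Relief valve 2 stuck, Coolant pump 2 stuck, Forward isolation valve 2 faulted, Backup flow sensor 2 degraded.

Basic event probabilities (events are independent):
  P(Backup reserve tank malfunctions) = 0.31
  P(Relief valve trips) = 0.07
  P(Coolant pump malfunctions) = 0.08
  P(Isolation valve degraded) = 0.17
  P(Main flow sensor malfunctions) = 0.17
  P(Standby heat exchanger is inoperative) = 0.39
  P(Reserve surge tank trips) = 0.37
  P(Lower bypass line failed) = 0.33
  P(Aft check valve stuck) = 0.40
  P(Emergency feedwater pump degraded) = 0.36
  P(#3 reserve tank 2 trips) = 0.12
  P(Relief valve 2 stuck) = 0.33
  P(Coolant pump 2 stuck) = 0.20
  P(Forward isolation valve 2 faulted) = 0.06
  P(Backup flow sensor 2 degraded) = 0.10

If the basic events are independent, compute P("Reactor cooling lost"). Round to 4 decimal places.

P(Recirculation branch fails) [OR] = 1 − (1−0.07) × (1−0.08) = 0.144400
P(Primary loop inoperative) [OR] = 1 − (1−0.31) × (1−0.144400) × (1−0.17) = 0.509998
P(Secondary loop unavailable) [OR] = 1 − (1−0.509998) × (1−0.17) = 0.593298
P(Makeup line fails) [OR] = 1 − (1−0.39) × (1−0.37) × (1−0.33) = 0.742519
P(Emergency loop down) [AND] = 0.40 × 0.36 × 0.12 = 0.017280
P(Heat-sink path down) [OR] = 1 − (1−0.742519) × (1−0.017280) × (1−0.33) = 0.830469
P(Recirculation branch 2 unavailable) [AND] = 0.20 × 0.06 × 0.10 = 0.001200
P(Reactor cooling lost) [AND] = 0.593298 × 0.830469 × 0.001200 = 0.000591
Rounded to 4 decimal places: P(Reactor cooling lost) ≈ 0.0006.

0.0006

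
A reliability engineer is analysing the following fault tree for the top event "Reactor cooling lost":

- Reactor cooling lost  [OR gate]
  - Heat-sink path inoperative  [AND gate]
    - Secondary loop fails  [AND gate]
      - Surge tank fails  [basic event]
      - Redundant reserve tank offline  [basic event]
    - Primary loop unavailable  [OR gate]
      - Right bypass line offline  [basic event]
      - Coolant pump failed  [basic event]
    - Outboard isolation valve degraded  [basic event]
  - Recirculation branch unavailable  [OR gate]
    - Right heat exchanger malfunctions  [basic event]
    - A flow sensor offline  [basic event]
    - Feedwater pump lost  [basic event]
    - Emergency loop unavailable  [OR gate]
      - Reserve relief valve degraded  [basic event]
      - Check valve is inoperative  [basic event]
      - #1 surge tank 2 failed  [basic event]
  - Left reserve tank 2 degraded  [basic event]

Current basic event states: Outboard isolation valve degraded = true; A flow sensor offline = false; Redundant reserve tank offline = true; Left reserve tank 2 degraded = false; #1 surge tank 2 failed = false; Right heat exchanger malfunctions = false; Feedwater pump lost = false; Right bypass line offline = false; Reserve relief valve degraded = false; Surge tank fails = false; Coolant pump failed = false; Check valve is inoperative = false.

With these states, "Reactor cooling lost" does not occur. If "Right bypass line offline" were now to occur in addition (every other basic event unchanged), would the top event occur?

Counterfactual: set "Right bypass line offline" to occurred.
Secondary loop fails [AND]: Surge tank fails=not, Redundant reserve tank offline=occurs → not all inputs occur → does not occur.
Primary loop unavailable [OR]: Right bypass line offline=occurs, Coolant pump failed=not → at least one input occurs → occurs.
Heat-sink path inoperative [AND]: Secondary loop fails=not, Primary loop unavailable=occurs, Outboard isolation valve degraded=occurs → not all inputs occur → does not occur.
Emergency loop unavailable [OR]: Reserve relief valve degraded=not, Check valve is inoperative=not, #1 surge tank 2 failed=not → no input occurs → does not occur.
Recirculation branch unavailable [OR]: Right heat exchanger malfunctions=not, A flow sensor offline=not, Feedwater pump lost=not, Emergency loop unavailable=not → no input occurs → does not occur.
Reactor cooling lost [OR]: Heat-sink path inoperative=not, Recirculation branch unavailable=not, Left reserve tank 2 degraded=not → no input occurs → does not occur.

No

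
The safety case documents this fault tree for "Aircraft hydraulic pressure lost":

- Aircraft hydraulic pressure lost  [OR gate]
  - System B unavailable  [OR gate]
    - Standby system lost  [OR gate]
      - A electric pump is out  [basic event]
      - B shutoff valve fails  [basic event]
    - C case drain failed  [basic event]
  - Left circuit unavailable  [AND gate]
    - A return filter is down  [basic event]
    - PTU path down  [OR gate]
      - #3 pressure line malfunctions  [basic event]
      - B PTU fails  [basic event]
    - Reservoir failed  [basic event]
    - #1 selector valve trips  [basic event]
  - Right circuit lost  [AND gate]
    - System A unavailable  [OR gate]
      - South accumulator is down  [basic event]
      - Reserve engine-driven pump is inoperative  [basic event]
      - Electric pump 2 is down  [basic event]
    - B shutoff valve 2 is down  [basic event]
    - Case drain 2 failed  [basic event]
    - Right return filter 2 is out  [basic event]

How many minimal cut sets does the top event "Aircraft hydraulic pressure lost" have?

8

Standby system lost [OR]: union of children's cut sets → 2 cut set(s).
System B unavailable [OR]: union of children's cut sets → 3 cut set(s).
PTU path down [OR]: union of children's cut sets → 2 cut set(s).
Left circuit unavailable [AND]: one cut set from each child combined → 1 × 2 × 1 × 1 = 2 cut set(s).
System A unavailable [OR]: union of children's cut sets → 3 cut set(s).
Right circuit lost [AND]: one cut set from each child combined → 3 × 1 × 1 × 1 = 3 cut set(s).
Aircraft hydraulic pressure lost [OR]: union of children's cut sets → 8 cut set(s).
Minimal cut sets: {A electric pump is out}; {B shutoff valve fails}; {C case drain failed}; {#1 selector valve trips, #3 pressure line malfunctions, A return filter is down, Reservoir failed}; {#1 selector valve trips, A return filter is down, B PTU fails, Reservoir failed}; {B shutoff valve 2 is down, Case drain 2 failed, Right return filter 2 is out, South accumulator is down}; {B shutoff valve 2 is down, Case drain 2 failed, Reserve engine-driven pump is inoperative, Right return filter 2 is out}; {B shutoff valve 2 is down, Case drain 2 failed, Electric pump 2 is down, Right return filter 2 is out}.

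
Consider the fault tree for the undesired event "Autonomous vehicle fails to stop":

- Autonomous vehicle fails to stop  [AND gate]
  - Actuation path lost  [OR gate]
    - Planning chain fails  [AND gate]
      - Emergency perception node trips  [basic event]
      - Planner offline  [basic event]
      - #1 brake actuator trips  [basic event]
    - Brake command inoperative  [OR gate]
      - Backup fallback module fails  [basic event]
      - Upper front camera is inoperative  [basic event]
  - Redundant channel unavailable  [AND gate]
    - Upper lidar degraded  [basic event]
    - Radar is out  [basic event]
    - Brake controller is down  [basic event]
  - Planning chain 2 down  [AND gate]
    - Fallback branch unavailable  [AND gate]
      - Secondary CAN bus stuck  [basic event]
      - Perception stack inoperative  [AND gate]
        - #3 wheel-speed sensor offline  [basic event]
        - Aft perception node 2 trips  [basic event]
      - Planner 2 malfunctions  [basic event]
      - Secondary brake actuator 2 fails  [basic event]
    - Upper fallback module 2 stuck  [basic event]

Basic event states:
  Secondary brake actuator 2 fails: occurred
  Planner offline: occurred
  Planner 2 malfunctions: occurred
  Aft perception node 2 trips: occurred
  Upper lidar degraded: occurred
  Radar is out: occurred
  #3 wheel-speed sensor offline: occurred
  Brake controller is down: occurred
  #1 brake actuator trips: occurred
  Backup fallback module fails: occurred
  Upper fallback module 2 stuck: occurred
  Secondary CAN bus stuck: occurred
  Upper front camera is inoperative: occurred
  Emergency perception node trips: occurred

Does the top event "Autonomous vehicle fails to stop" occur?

Planning chain fails [AND]: Emergency perception node trips=occurs, Planner offline=occurs, #1 brake actuator trips=occurs → all inputs occur → occurs.
Brake command inoperative [OR]: Backup fallback module fails=occurs, Upper front camera is inoperative=occurs → at least one input occurs → occurs.
Actuation path lost [OR]: Planning chain fails=occurs, Brake command inoperative=occurs → at least one input occurs → occurs.
Redundant channel unavailable [AND]: Upper lidar degraded=occurs, Radar is out=occurs, Brake controller is down=occurs → all inputs occur → occurs.
Perception stack inoperative [AND]: #3 wheel-speed sensor offline=occurs, Aft perception node 2 trips=occurs → all inputs occur → occurs.
Fallback branch unavailable [AND]: Secondary CAN bus stuck=occurs, Perception stack inoperative=occurs, Planner 2 malfunctions=occurs, Secondary brake actuator 2 fails=occurs → all inputs occur → occurs.
Planning chain 2 down [AND]: Fallback branch unavailable=occurs, Upper fallback module 2 stuck=occurs → all inputs occur → occurs.
Autonomous vehicle fails to stop [AND]: Actuation path lost=occurs, Redundant channel unavailable=occurs, Planning chain 2 down=occurs → all inputs occur → occurs.

Yes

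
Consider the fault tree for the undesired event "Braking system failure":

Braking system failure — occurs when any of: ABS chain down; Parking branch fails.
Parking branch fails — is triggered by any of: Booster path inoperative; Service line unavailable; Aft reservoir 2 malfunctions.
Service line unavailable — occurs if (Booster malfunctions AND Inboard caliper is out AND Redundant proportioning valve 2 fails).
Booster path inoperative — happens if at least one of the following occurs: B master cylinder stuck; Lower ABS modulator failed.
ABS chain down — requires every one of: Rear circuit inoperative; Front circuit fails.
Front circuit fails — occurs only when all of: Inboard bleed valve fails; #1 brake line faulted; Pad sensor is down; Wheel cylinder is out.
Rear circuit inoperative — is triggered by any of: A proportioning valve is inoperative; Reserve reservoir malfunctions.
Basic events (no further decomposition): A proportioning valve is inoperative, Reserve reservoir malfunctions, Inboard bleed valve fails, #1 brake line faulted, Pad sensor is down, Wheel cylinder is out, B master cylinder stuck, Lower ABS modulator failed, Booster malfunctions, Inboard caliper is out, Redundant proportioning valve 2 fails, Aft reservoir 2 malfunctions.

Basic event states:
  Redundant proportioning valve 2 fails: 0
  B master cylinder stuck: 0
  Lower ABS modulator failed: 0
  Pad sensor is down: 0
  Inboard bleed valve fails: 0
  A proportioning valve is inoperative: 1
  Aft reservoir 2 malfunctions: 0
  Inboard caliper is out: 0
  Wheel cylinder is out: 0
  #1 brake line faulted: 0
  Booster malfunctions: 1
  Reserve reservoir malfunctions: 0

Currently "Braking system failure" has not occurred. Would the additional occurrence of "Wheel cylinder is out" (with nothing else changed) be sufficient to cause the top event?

Counterfactual: set "Wheel cylinder is out" to occurred.
Rear circuit inoperative [OR]: A proportioning valve is inoperative=occurs, Reserve reservoir malfunctions=not → at least one input occurs → occurs.
Front circuit fails [AND]: Inboard bleed valve fails=not, #1 brake line faulted=not, Pad sensor is down=not, Wheel cylinder is out=occurs → not all inputs occur → does not occur.
ABS chain down [AND]: Rear circuit inoperative=occurs, Front circuit fails=not → not all inputs occur → does not occur.
Booster path inoperative [OR]: B master cylinder stuck=not, Lower ABS modulator failed=not → no input occurs → does not occur.
Service line unavailable [AND]: Booster malfunctions=occurs, Inboard caliper is out=not, Redundant proportioning valve 2 fails=not → not all inputs occur → does not occur.
Parking branch fails [OR]: Booster path inoperative=not, Service line unavailable=not, Aft reservoir 2 malfunctions=not → no input occurs → does not occur.
Braking system failure [OR]: ABS chain down=not, Parking branch fails=not → no input occurs → does not occur.

No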